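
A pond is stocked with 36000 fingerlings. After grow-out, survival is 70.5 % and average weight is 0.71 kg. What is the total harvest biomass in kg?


Survivors = 36000 * 70.5/100 = 25380 fish
Harvest biomass = survivors * W_f = 25380 * 0.71 = 18019.8 kg

18019.8 kg


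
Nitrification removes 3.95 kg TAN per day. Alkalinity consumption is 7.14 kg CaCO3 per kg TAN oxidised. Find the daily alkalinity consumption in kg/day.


Alkalinity factor: 7.14 kg CaCO3 consumed per kg TAN nitrified
alk = 3.95 kg TAN * 7.14 = 28.203 kg CaCO3/day

28.203 kg CaCO3/day


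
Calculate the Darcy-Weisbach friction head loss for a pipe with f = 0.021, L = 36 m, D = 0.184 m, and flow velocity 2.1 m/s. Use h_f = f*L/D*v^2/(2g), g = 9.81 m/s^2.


v^2 = 2.1^2 = 4.41 m^2/s^2
L/D = 36/0.184 = 195.65217
h_f = f*(L/D)*v^2/(2g) = 0.021 * 195.65217 * 4.41 / 19.62 = 0.923514 m

0.923514 m


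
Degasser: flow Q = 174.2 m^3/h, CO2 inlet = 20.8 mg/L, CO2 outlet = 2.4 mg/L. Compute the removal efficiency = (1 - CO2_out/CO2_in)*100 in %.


CO2_out / CO2_in = 2.4 / 20.8 = 0.11538462
Fraction remaining = 0.11538462
efficiency = (1 - 0.11538462) * 100 = 88.4615 %

88.4615 %


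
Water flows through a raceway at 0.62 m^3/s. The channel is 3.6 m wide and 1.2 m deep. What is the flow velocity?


Cross-sectional area = W * d = 3.6 * 1.2 = 4.32 m^2
Velocity = Q / A = 0.62 / 4.32 = 0.143519 m/s

0.143519 m/s


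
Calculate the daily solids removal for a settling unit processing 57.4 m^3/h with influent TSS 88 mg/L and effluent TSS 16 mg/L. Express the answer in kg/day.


Concentration drop: TSS_in - TSS_out = 88 - 16 = 72 mg/L
Hourly solids removed = Q * dTSS = 57.4 m^3/h * 72 mg/L = 4132.8 g/h  (m^3/h * mg/L = g/h)
Daily solids removed = 4132.8 * 24 = 99187.2 g/day
Convert g to kg: 99187.2 / 1000 = 99.1872 kg/day

99.1872 kg/day


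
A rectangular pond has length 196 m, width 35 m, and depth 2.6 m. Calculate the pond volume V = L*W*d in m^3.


Base area = L * W = 196 * 35 = 6860 m^2
Volume = area * depth = 6860 * 2.6 = 17836 m^3

17836 m^3


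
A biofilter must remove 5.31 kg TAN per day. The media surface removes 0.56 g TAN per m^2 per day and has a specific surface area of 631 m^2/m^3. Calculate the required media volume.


A = 5.31*1000 / 0.56 = 9482.1429 m^2
V = 9482.1429 / 631 = 15.0272

15.0272 m^3


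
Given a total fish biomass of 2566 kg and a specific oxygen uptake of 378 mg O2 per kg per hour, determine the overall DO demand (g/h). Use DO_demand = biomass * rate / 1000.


Total O2 consumption (mg/h) = 2566 kg * 378 mg/(kg*h) = 969948 mg/h
Convert to g/h: 969948 / 1000 = 969.948 g/h

969.948 g/h


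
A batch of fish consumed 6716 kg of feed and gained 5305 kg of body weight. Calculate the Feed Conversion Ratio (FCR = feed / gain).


FCR = feed consumed / weight gained
FCR = 6716 kg / 5305 kg = 1.26598

1.26598


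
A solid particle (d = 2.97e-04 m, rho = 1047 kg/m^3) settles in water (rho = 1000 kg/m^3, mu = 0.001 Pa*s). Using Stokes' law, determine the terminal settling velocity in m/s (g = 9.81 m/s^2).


Density difference: rho_p - rho_f = 1047 - 1000 = 47 kg/m^3
d^2 = (2.97e-04)^2 = 8.8209e-08 m^2
Numerator = (rho_p - rho_f) * g * d^2 = 47 * 9.81 * 8.8209e-08 = 4.0670524e-05
Denominator = 18 * mu = 18 * 0.001 = 0.018
v_s = 4.0670524e-05 / 0.018 = 0.00225947 m/s
Check: Re = rho_f * v_s * d / mu = 1000 * 0.00225947 * 2.97e-04 / 0.001 = 0.671 < 1, so Stokes' law applies.

0.00225947 m/s


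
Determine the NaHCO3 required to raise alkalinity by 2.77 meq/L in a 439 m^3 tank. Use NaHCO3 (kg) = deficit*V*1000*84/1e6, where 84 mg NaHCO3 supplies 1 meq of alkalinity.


Tank volume in L = 439 m^3 * 1000 = 439000 L
Total meq required = 2.77 meq/L * 439000 L = 1216030 meq
NaHCO3 mass = 1216030 meq * 84 mg/meq / 1e6 = 102.147 kg

102.147 kg


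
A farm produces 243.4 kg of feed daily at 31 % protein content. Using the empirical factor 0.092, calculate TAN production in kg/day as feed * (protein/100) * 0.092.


Protein in feed = 243.4 * 31/100 = 75.454 kg/day
TAN = protein * 0.092 = 75.454 * 0.092 = 6.941768 kg/day

6.941768 kg/day


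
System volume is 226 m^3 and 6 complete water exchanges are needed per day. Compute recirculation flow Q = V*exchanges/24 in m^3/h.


Daily recirculation volume = 226 m^3 * 6 = 1356 m^3/day
Flow rate Q = daily volume / 24 h = 1356 / 24 = 56.5 m^3/h

56.5 m^3/h


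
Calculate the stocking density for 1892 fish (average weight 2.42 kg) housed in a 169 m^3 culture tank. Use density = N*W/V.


Total biomass = 1892 fish * 2.42 kg = 4578.64 kg
Density = total biomass / volume = 4578.64 / 169 = 27.0925 kg/m^3

27.0925 kg/m^3


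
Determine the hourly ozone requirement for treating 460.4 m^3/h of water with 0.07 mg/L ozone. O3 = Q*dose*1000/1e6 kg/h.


O3 demand (mg/h) = Q * dose * 1000 = 460.4 * 0.07 * 1000 = 32228 mg/h
Convert mg to kg: 32228 / 1e6 = 0.032228 kg/h

0.032228 kg/h


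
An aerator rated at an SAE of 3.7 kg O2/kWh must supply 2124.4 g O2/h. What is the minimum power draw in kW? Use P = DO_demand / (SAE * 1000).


SAE in g O2/kWh = 3.7 * 1000 = 3700 g/kWh
P = DO_demand / SAE_g = 2124.4 / 3700 = 0.574162 kW

0.574162 kW


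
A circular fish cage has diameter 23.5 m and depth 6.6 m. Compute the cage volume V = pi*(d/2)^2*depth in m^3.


r = d/2 = 23.5/2 = 11.75 m
Base area = pi*r^2 = pi*11.75^2 = 433.73614 m^2
Volume = 433.73614 * 6.6 = 2862.66 m^3

2862.66 m^3


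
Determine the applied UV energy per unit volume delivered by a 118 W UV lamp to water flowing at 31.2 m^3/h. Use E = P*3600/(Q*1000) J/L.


Energy delivered per hour = 118 W * 3600 s = 424800 J/h
Volume treated per hour = 31.2 m^3/h * 1000 = 31200 L/h
dose = 424800 / 31200 = 13.6154 J/L

13.6154 J/L


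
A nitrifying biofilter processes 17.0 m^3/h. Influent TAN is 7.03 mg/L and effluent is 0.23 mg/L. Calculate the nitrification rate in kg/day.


Concentration drop: TAN_in - TAN_out = 7.03 - 0.23 = 6.8 mg/L
Hourly TAN removed = Q * dTAN = 17.0 m^3/h * 6.8 mg/L = 115.6 g/h  (m^3/h * mg/L = g/h)
Daily TAN removed = 115.6 * 24 = 2774.4 g/day
Convert to kg/day: 2774.4 / 1000 = 2.7744 kg/day

2.7744 kg/day


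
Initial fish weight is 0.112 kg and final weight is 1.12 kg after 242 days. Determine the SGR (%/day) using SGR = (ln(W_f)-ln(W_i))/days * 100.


ln(W_f) = ln(1.12) = 0.11332869
ln(W_i) = ln(0.112) = -2.1892564
ln(W_f) - ln(W_i) = 0.11332869 - -2.1892564 = 2.3025851
SGR = 2.3025851 / 242 * 100 = 0.951481 %/day

0.951481 %/day


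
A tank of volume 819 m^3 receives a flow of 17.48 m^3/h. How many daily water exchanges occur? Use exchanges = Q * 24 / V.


Daily flow volume = 17.48 m^3/h * 24 h = 419.52 m^3/day
Exchanges = daily flow / tank volume = 419.52 / 819 = 0.512234 exchanges/day

0.512234 exchanges/day


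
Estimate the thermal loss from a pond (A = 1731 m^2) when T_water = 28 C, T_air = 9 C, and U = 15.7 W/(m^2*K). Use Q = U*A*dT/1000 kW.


Temperature difference dT = 28 - 9 = 19 K
Heat loss (W) = U * A * dT = 15.7 * 1731 * 19 = 516357.3 W
Convert to kW: 516357.3 / 1000 = 516.3573 kW

516.3573 kW


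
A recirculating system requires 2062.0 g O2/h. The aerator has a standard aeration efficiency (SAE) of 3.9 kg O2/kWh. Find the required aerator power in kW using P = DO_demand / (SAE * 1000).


SAE in g O2/kWh = 3.9 * 1000 = 3900 g/kWh
P = DO_demand / SAE_g = 2062.0 / 3900 = 0.528718 kW

0.528718 kW


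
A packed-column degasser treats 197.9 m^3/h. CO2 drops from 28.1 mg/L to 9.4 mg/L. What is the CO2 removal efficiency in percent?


CO2_out / CO2_in = 9.4 / 28.1 = 0.33451957
Fraction remaining = 0.33451957
efficiency = (1 - 0.33451957) * 100 = 66.548 %

66.548 %


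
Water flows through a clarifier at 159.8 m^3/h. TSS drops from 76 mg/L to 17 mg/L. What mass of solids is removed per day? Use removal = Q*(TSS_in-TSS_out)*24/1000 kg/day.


Concentration drop: TSS_in - TSS_out = 76 - 17 = 59 mg/L
Hourly solids removed = Q * dTSS = 159.8 m^3/h * 59 mg/L = 9428.2 g/h  (m^3/h * mg/L = g/h)
Daily solids removed = 9428.2 * 24 = 226276.8 g/day
Convert g to kg: 226276.8 / 1000 = 226.2768 kg/day

226.2768 kg/day


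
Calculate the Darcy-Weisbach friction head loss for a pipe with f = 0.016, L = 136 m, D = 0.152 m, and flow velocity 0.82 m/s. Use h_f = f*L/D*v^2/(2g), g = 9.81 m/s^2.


v^2 = 0.82^2 = 0.6724 m^2/s^2
L/D = 136/0.152 = 894.73684
h_f = f*(L/D)*v^2/(2g) = 0.016 * 894.73684 * 0.6724 / 19.62 = 0.490619 m

0.490619 m


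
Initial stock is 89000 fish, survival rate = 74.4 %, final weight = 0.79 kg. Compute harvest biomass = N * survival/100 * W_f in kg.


Survivors = 89000 * 74.4/100 = 66216 fish
Harvest biomass = survivors * W_f = 66216 * 0.79 = 52310.64 kg

52310.64 kg


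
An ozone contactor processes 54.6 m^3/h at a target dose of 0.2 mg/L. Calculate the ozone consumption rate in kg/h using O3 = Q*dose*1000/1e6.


O3 demand (mg/h) = Q * dose * 1000 = 54.6 * 0.2 * 1000 = 10920 mg/h
Convert mg to kg: 10920 / 1e6 = 0.01092 kg/h

0.01092 kg/h


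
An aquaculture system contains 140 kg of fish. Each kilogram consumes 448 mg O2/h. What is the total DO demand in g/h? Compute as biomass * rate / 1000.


Total O2 consumption (mg/h) = 140 kg * 448 mg/(kg*h) = 62720 mg/h
Convert to g/h: 62720 / 1000 = 62.72 g/h

62.72 g/h


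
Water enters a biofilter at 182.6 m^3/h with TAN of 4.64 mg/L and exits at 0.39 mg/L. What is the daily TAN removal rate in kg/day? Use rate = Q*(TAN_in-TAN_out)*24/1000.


Concentration drop: TAN_in - TAN_out = 4.64 - 0.39 = 4.25 mg/L
Hourly TAN removed = Q * dTAN = 182.6 m^3/h * 4.25 mg/L = 776.05 g/h  (m^3/h * mg/L = g/h)
Daily TAN removed = 776.05 * 24 = 18625.2 g/day
Convert to kg/day: 18625.2 / 1000 = 18.6252 kg/day

18.6252 kg/day


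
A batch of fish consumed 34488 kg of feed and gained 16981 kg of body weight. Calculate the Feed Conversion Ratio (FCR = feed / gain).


FCR = feed consumed / weight gained
FCR = 34488 kg / 16981 kg = 2.03098

2.03098


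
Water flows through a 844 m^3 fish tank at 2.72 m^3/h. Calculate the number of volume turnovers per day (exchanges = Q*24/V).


Daily flow volume = 2.72 m^3/h * 24 h = 65.28 m^3/day
Exchanges = daily flow / tank volume = 65.28 / 844 = 0.077346 exchanges/day

0.077346 exchanges/day


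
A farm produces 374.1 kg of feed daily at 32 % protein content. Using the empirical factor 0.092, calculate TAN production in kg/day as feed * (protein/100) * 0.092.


Protein in feed = 374.1 * 32/100 = 119.712 kg/day
TAN = protein * 0.092 = 119.712 * 0.092 = 11.013504 kg/day

11.013504 kg/day


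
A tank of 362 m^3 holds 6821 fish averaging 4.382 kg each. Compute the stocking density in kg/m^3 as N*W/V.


Total biomass = 6821 fish * 4.382 kg = 29889.622 kg
Density = total biomass / volume = 29889.622 / 362 = 82.568 kg/m^3

82.568 kg/m^3


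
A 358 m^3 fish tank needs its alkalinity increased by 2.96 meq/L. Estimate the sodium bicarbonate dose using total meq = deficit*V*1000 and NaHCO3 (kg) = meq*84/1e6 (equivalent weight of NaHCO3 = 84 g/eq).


Tank volume in L = 358 m^3 * 1000 = 358000 L
Total meq required = 2.96 meq/L * 358000 L = 1059680 meq
NaHCO3 mass = 1059680 meq * 84 mg/meq / 1e6 = 89.0131 kg

89.0131 kg


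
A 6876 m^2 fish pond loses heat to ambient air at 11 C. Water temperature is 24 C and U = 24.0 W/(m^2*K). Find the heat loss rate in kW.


Temperature difference dT = 24 - 11 = 13 K
Heat loss (W) = U * A * dT = 24.0 * 6876 * 13 = 2145312 W
Convert to kW: 2145312 / 1000 = 2145.312 kW

2145.312 kW


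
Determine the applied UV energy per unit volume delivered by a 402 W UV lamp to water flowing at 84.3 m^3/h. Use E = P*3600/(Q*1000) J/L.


Energy delivered per hour = 402 W * 3600 s = 1447200 J/h
Volume treated per hour = 84.3 m^3/h * 1000 = 84300 L/h
dose = 1447200 / 84300 = 17.1673 J/L

17.1673 J/L


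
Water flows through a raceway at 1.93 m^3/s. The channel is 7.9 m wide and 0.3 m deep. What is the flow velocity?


Cross-sectional area = W * d = 7.9 * 0.3 = 2.37 m^2
Velocity = Q / A = 1.93 / 2.37 = 0.814346 m/s

0.814346 m/s


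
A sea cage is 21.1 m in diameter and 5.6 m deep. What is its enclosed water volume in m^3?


r = d/2 = 21.1/2 = 10.55 m
Base area = pi*r^2 = pi*10.55^2 = 349.66712 m^2
Volume = 349.66712 * 5.6 = 1958.14 m^3

1958.14 m^3


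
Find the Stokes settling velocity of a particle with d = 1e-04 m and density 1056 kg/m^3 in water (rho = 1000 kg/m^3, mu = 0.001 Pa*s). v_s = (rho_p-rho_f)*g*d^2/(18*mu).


Density difference: rho_p - rho_f = 1056 - 1000 = 56 kg/m^3
d^2 = (1e-04)^2 = 1e-08 m^2
Numerator = (rho_p - rho_f) * g * d^2 = 56 * 9.81 * 1e-08 = 5.4936e-06
Denominator = 18 * mu = 18 * 0.001 = 0.018
v_s = 5.4936e-06 / 0.018 = 3.052e-04 m/s
Check: Re = rho_f * v_s * d / mu = 1000 * 3.052e-04 * 1e-04 / 0.001 = 0.0305 < 1, so Stokes' law applies.

3.052e-04 m/s


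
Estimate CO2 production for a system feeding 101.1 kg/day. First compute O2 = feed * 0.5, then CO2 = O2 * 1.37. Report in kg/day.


O2 = 101.1 * 0.5 = 50.55
CO2 = 50.55 * 1.37 = 69.2535

69.2535 kg/day


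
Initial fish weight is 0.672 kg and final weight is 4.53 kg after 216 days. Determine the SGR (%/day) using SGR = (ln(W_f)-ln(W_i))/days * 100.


ln(W_f) = ln(4.53) = 1.5107219
ln(W_i) = ln(0.672) = -0.39749694
ln(W_f) - ln(W_i) = 1.5107219 - -0.39749694 = 1.9082188
SGR = 1.9082188 / 216 * 100 = 0.883435 %/day

0.883435 %/day


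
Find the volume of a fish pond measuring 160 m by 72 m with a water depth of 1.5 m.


Base area = L * W = 160 * 72 = 11520 m^2
Volume = area * depth = 11520 * 1.5 = 17280 m^3

17280 m^3


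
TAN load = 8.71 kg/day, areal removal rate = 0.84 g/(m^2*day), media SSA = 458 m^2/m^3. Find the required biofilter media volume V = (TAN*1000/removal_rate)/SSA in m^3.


A = 8.71*1000 / 0.84 = 10369.048 m^2
V = 10369.048 / 458 = 22.6398

22.6398 m^3


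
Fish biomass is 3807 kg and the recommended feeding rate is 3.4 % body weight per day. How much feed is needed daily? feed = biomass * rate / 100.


Feeding rate fraction = 3.4% / 100 = 0.034
Daily feed = 3807 kg * 0.034 = 129.438 kg/day

129.438 kg/day


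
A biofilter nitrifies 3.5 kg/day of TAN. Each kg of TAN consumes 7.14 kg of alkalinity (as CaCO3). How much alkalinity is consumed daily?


Alkalinity factor: 7.14 kg CaCO3 consumed per kg TAN nitrified
alk = 3.5 kg TAN * 7.14 = 24.99 kg CaCO3/day

24.99 kg CaCO3/day


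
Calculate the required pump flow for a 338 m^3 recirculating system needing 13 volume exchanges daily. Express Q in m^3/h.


Daily recirculation volume = 338 m^3 * 13 = 4394 m^3/day
Flow rate Q = daily volume / 24 h = 4394 / 24 = 183.083 m^3/h

183.083 m^3/h


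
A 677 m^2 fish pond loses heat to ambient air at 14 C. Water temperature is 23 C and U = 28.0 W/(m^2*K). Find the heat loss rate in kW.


Temperature difference dT = 23 - 14 = 9 K
Heat loss (W) = U * A * dT = 28.0 * 677 * 9 = 170604 W
Convert to kW: 170604 / 1000 = 170.604 kW

170.604 kW


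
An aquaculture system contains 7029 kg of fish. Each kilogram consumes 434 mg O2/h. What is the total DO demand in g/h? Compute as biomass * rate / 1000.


Total O2 consumption (mg/h) = 7029 kg * 434 mg/(kg*h) = 3050586 mg/h
Convert to g/h: 3050586 / 1000 = 3050.586 g/h

3050.586 g/h


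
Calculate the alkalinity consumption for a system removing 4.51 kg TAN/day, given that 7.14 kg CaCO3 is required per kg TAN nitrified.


Alkalinity factor: 7.14 kg CaCO3 consumed per kg TAN nitrified
alk = 4.51 kg TAN * 7.14 = 32.2014 kg CaCO3/day

32.2014 kg CaCO3/day


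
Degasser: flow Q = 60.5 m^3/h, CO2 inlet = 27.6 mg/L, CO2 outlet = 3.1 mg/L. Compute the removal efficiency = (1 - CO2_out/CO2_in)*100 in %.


CO2_out / CO2_in = 3.1 / 27.6 = 0.11231884
Fraction remaining = 0.11231884
efficiency = (1 - 0.11231884) * 100 = 88.7681 %

88.7681 %


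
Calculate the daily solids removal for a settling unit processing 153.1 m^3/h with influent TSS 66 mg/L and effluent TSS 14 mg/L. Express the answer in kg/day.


Concentration drop: TSS_in - TSS_out = 66 - 14 = 52 mg/L
Hourly solids removed = Q * dTSS = 153.1 m^3/h * 52 mg/L = 7961.2 g/h  (m^3/h * mg/L = g/h)
Daily solids removed = 7961.2 * 24 = 191068.8 g/day
Convert g to kg: 191068.8 / 1000 = 191.0688 kg/day

191.0688 kg/day


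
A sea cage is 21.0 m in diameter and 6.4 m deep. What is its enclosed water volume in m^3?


r = d/2 = 21.0/2 = 10.5 m
Base area = pi*r^2 = pi*10.5^2 = 346.36059 m^2
Volume = 346.36059 * 6.4 = 2216.71 m^3

2216.71 m^3


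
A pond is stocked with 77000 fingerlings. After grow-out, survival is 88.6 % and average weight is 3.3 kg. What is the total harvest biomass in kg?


Survivors = 77000 * 88.6/100 = 68222 fish
Harvest biomass = survivors * W_f = 68222 * 3.3 = 225132.6 kg

225132.6 kg


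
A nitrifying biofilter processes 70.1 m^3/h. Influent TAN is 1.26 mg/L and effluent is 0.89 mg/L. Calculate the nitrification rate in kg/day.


Concentration drop: TAN_in - TAN_out = 1.26 - 0.89 = 0.37 mg/L
Hourly TAN removed = Q * dTAN = 70.1 m^3/h * 0.37 mg/L = 25.937 g/h  (m^3/h * mg/L = g/h)
Daily TAN removed = 25.937 * 24 = 622.488 g/day
Convert to kg/day: 622.488 / 1000 = 0.622488 kg/day

0.622488 kg/day


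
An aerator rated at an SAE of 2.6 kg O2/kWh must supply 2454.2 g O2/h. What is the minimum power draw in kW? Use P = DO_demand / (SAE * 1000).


SAE in g O2/kWh = 2.6 * 1000 = 2600 g/kWh
P = DO_demand / SAE_g = 2454.2 / 2600 = 0.943923 kW

0.943923 kW


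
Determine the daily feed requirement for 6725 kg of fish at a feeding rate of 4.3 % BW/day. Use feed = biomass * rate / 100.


Feeding rate fraction = 4.3% / 100 = 0.043
Daily feed = 6725 kg * 0.043 = 289.175 kg/day

289.175 kg/day


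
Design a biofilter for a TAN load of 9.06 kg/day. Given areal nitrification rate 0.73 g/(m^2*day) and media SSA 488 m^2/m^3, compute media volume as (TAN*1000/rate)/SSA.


A = 9.06*1000 / 0.73 = 12410.959 m^2
V = 12410.959 / 488 = 25.4323

25.4323 m^3


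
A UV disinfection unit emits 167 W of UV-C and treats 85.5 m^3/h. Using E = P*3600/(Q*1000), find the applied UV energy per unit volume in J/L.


Energy delivered per hour = 167 W * 3600 s = 601200 J/h
Volume treated per hour = 85.5 m^3/h * 1000 = 85500 L/h
dose = 601200 / 85500 = 7.03158 J/L

7.03158 J/L


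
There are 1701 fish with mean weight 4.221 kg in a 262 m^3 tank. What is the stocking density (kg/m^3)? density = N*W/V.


Total biomass = 1701 fish * 4.221 kg = 7179.921 kg
Density = total biomass / volume = 7179.921 / 262 = 27.4043 kg/m^3

27.4043 kg/m^3


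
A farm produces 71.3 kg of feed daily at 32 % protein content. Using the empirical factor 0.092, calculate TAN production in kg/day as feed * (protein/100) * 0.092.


Protein in feed = 71.3 * 32/100 = 22.816 kg/day
TAN = protein * 0.092 = 22.816 * 0.092 = 2.099072 kg/day

2.099072 kg/day


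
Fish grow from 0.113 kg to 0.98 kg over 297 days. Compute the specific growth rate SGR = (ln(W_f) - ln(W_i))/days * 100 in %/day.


ln(W_f) = ln(0.98) = -0.020202707
ln(W_i) = ln(0.113) = -2.1803675
ln(W_f) - ln(W_i) = -0.020202707 - -2.1803675 = 2.1601648
SGR = 2.1601648 / 297 * 100 = 0.727328 %/day

0.727328 %/day


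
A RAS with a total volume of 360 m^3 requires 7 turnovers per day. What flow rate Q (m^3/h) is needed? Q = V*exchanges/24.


Daily recirculation volume = 360 m^3 * 7 = 2520 m^3/day
Flow rate Q = daily volume / 24 h = 2520 / 24 = 105 m^3/h

105 m^3/h


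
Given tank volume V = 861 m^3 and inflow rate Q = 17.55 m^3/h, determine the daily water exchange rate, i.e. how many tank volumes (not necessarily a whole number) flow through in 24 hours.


Daily flow volume = 17.55 m^3/h * 24 h = 421.2 m^3/day
Exchanges = daily flow / tank volume = 421.2 / 861 = 0.489199 exchanges/day

0.489199 exchanges/day


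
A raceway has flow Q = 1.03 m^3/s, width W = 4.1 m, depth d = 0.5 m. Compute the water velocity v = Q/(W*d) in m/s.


Cross-sectional area = W * d = 4.1 * 0.5 = 2.05 m^2
Velocity = Q / A = 1.03 / 2.05 = 0.502439 m/s

0.502439 m/s


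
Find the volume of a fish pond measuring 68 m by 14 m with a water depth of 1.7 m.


Base area = L * W = 68 * 14 = 952 m^2
Volume = area * depth = 952 * 1.7 = 1618.4 m^3

1618.4 m^3


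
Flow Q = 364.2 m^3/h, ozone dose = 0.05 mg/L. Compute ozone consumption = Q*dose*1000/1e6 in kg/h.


O3 demand (mg/h) = Q * dose * 1000 = 364.2 * 0.05 * 1000 = 18210 mg/h
Convert mg to kg: 18210 / 1e6 = 0.01821 kg/h

0.01821 kg/h


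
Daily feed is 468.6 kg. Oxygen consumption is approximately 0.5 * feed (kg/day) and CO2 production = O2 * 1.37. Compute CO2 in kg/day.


O2 = 468.6 * 0.5 = 234.3
CO2 = 234.3 * 1.37 = 320.991

320.991 kg/day


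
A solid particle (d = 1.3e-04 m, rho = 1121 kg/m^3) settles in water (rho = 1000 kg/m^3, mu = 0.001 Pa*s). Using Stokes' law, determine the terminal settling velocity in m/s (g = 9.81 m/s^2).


Density difference: rho_p - rho_f = 1121 - 1000 = 121 kg/m^3
d^2 = (1.3e-04)^2 = 1.69e-08 m^2
Numerator = (rho_p - rho_f) * g * d^2 = 121 * 9.81 * 1.69e-08 = 2.0060469e-05
Denominator = 18 * mu = 18 * 0.001 = 0.018
v_s = 2.0060469e-05 / 0.018 = 0.00111447 m/s
Check: Re = rho_f * v_s * d / mu = 1000 * 0.00111447 * 1.3e-04 / 0.001 = 0.145 < 1, so Stokes' law applies.

0.00111447 m/s


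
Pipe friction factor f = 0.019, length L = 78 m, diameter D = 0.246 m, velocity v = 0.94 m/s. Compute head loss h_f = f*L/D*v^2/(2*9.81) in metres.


v^2 = 0.94^2 = 0.8836 m^2/s^2
L/D = 78/0.246 = 317.07317
h_f = f*(L/D)*v^2/(2g) = 0.019 * 317.07317 * 0.8836 / 19.62 = 0.271312 m

0.271312 m


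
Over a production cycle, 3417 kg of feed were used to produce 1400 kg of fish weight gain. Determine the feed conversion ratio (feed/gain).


FCR = feed consumed / weight gained
FCR = 3417 kg / 1400 kg = 2.44071

2.44071


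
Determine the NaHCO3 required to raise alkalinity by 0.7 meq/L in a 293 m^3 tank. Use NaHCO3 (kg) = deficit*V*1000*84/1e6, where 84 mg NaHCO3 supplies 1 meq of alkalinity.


Tank volume in L = 293 m^3 * 1000 = 293000 L
Total meq required = 0.7 meq/L * 293000 L = 205100 meq
NaHCO3 mass = 205100 meq * 84 mg/meq / 1e6 = 17.2284 kg

17.2284 kg


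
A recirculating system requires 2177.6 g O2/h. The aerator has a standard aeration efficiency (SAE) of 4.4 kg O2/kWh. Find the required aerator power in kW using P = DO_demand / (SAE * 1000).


SAE in g O2/kWh = 4.4 * 1000 = 4400 g/kWh
P = DO_demand / SAE_g = 2177.6 / 4400 = 0.494909 kW

0.494909 kW


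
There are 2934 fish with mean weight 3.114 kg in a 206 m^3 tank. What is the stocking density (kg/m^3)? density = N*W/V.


Total biomass = 2934 fish * 3.114 kg = 9136.476 kg
Density = total biomass / volume = 9136.476 / 206 = 44.3518 kg/m^3

44.3518 kg/m^3


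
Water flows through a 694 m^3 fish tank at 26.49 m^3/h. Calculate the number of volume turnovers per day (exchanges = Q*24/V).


Daily flow volume = 26.49 m^3/h * 24 h = 635.76 m^3/day
Exchanges = daily flow / tank volume = 635.76 / 694 = 0.916081 exchanges/day

0.916081 exchanges/day


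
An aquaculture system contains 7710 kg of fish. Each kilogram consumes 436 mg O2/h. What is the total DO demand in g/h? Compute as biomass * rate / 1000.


Total O2 consumption (mg/h) = 7710 kg * 436 mg/(kg*h) = 3361560 mg/h
Convert to g/h: 3361560 / 1000 = 3361.56 g/h

3361.56 g/h


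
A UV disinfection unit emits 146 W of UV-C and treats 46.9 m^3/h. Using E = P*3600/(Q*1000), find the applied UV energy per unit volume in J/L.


Energy delivered per hour = 146 W * 3600 s = 525600 J/h
Volume treated per hour = 46.9 m^3/h * 1000 = 46900 L/h
dose = 525600 / 46900 = 11.2068 J/L

11.2068 J/L


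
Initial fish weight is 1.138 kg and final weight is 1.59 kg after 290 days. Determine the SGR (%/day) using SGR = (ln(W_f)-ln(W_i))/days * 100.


ln(W_f) = ln(1.59) = 0.46373402
ln(W_i) = ln(1.138) = 0.12927234
ln(W_f) - ln(W_i) = 0.46373402 - 0.12927234 = 0.33446168
SGR = 0.33446168 / 290 * 100 = 0.115332 %/day

0.115332 %/day


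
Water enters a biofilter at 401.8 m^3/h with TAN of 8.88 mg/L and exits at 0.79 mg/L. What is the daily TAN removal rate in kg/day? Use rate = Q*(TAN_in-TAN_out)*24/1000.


Concentration drop: TAN_in - TAN_out = 8.88 - 0.79 = 8.09 mg/L
Hourly TAN removed = Q * dTAN = 401.8 m^3/h * 8.09 mg/L = 3250.562 g/h  (m^3/h * mg/L = g/h)
Daily TAN removed = 3250.562 * 24 = 78013.488 g/day
Convert to kg/day: 78013.488 / 1000 = 78.013488 kg/day

78.013488 kg/day


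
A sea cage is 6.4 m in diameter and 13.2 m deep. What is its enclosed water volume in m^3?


r = d/2 = 6.4/2 = 3.2 m
Base area = pi*r^2 = pi*3.2^2 = 32.169909 m^2
Volume = 32.169909 * 13.2 = 424.643 m^3

424.643 m^3


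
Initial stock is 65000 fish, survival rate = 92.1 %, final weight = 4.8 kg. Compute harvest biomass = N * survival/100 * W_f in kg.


Survivors = 65000 * 92.1/100 = 59865 fish
Harvest biomass = survivors * W_f = 59865 * 4.8 = 287352 kg

287352 kg


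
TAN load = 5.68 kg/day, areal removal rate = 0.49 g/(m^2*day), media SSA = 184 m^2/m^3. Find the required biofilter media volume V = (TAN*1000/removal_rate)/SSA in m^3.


A = 5.68*1000 / 0.49 = 11591.837 m^2
V = 11591.837 / 184 = 62.9991

62.9991 m^3


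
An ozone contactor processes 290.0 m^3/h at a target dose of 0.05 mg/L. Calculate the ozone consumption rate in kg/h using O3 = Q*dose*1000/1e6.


O3 demand (mg/h) = Q * dose * 1000 = 290.0 * 0.05 * 1000 = 14500 mg/h
Convert mg to kg: 14500 / 1e6 = 0.0145 kg/h

0.0145 kg/h


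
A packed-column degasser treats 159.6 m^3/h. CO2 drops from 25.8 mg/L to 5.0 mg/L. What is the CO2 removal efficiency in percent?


CO2_out / CO2_in = 5.0 / 25.8 = 0.19379845
Fraction remaining = 0.19379845
efficiency = (1 - 0.19379845) * 100 = 80.6202 %

80.6202 %


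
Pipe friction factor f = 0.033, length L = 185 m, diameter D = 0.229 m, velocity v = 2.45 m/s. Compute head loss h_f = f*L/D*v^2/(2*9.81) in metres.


v^2 = 2.45^2 = 6.0025 m^2/s^2
L/D = 185/0.229 = 807.86026
h_f = f*(L/D)*v^2/(2g) = 0.033 * 807.86026 * 6.0025 / 19.62 = 8.15612 m

8.15612 m


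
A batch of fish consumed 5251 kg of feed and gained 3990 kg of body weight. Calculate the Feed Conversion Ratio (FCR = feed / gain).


FCR = feed consumed / weight gained
FCR = 5251 kg / 3990 kg = 1.31604

1.31604


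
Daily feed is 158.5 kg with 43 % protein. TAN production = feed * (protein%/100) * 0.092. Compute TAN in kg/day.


Protein in feed = 158.5 * 43/100 = 68.155 kg/day
TAN = protein * 0.092 = 68.155 * 0.092 = 6.27026 kg/day

6.27026 kg/day


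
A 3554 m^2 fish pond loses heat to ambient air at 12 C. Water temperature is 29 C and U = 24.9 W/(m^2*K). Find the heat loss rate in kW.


Temperature difference dT = 29 - 12 = 17 K
Heat loss (W) = U * A * dT = 24.9 * 3554 * 17 = 1504408.2 W
Convert to kW: 1504408.2 / 1000 = 1504.4082 kW

1504.4082 kW


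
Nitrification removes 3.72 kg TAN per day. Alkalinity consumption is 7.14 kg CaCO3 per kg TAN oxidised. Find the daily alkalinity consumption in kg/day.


Alkalinity factor: 7.14 kg CaCO3 consumed per kg TAN nitrified
alk = 3.72 kg TAN * 7.14 = 26.5608 kg CaCO3/day

26.5608 kg CaCO3/day


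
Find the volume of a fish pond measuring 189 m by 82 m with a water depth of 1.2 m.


Base area = L * W = 189 * 82 = 15498 m^2
Volume = area * depth = 15498 * 1.2 = 18597.6 m^3

18597.6 m^3


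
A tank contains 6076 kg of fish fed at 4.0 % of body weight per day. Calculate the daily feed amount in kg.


Feeding rate fraction = 4.0% / 100 = 0.04
Daily feed = 6076 kg * 0.04 = 243.04 kg/day

243.04 kg/day


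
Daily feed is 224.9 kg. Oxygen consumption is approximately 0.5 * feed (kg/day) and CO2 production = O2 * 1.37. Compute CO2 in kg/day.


O2 = 224.9 * 0.5 = 112.45
CO2 = 112.45 * 1.37 = 154.0565

154.0565 kg/day


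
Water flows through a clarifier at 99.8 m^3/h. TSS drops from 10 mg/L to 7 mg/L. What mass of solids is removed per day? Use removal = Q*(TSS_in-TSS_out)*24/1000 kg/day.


Concentration drop: TSS_in - TSS_out = 10 - 7 = 3 mg/L
Hourly solids removed = Q * dTSS = 99.8 m^3/h * 3 mg/L = 299.4 g/h  (m^3/h * mg/L = g/h)
Daily solids removed = 299.4 * 24 = 7185.6 g/day
Convert g to kg: 7185.6 / 1000 = 7.1856 kg/day

7.1856 kg/day


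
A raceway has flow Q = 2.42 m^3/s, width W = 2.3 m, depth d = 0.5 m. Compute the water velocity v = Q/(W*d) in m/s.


Cross-sectional area = W * d = 2.3 * 0.5 = 1.15 m^2
Velocity = Q / A = 2.42 / 1.15 = 2.10435 m/s

2.10435 m/s


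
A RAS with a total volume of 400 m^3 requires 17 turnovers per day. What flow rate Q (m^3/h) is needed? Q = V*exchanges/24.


Daily recirculation volume = 400 m^3 * 17 = 6800 m^3/day
Flow rate Q = daily volume / 24 h = 6800 / 24 = 283.333 m^3/h

283.333 m^3/h


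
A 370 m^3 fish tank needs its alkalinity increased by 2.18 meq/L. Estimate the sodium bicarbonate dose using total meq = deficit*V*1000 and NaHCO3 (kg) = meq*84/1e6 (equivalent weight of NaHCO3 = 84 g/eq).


Tank volume in L = 370 m^3 * 1000 = 370000 L
Total meq required = 2.18 meq/L * 370000 L = 806600 meq
NaHCO3 mass = 806600 meq * 84 mg/meq / 1e6 = 67.7544 kg

67.7544 kg


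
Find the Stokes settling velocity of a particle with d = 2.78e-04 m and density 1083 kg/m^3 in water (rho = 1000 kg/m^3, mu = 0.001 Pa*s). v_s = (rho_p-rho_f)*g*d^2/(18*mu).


Density difference: rho_p - rho_f = 1083 - 1000 = 83 kg/m^3
d^2 = (2.78e-04)^2 = 7.7284e-08 m^2
Numerator = (rho_p - rho_f) * g * d^2 = 83 * 9.81 * 7.7284e-08 = 6.2926951e-05
Denominator = 18 * mu = 18 * 0.001 = 0.018
v_s = 6.2926951e-05 / 0.018 = 0.00349594 m/s
Check: Re = rho_f * v_s * d / mu = 1000 * 0.00349594 * 2.78e-04 / 0.001 = 0.972 < 1, so Stokes' law applies.

0.00349594 m/s


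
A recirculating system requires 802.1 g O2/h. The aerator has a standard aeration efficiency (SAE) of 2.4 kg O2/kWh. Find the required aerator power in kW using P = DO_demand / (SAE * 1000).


SAE in g O2/kWh = 2.4 * 1000 = 2400 g/kWh
P = DO_demand / SAE_g = 802.1 / 2400 = 0.334208 kW

0.334208 kW


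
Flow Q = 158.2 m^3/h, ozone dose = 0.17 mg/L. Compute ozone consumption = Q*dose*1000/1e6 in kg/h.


O3 demand (mg/h) = Q * dose * 1000 = 158.2 * 0.17 * 1000 = 26894 mg/h
Convert mg to kg: 26894 / 1e6 = 0.026894 kg/h

0.026894 kg/h


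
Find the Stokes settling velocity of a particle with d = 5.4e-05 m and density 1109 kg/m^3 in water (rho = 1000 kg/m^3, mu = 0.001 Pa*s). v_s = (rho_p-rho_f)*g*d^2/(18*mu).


Density difference: rho_p - rho_f = 1109 - 1000 = 109 kg/m^3
d^2 = (5.4e-05)^2 = 2.916e-09 m^2
Numerator = (rho_p - rho_f) * g * d^2 = 109 * 9.81 * 2.916e-09 = 3.1180496e-06
Denominator = 18 * mu = 18 * 0.001 = 0.018
v_s = 3.1180496e-06 / 0.018 = 1.73225e-04 m/s
Check: Re = rho_f * v_s * d / mu = 1000 * 1.73225e-04 * 5.4e-05 / 0.001 = 0.00935 < 1, so Stokes' law applies.

1.73225e-04 m/s


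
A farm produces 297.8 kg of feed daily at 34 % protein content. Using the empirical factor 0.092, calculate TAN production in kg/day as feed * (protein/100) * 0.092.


Protein in feed = 297.8 * 34/100 = 101.252 kg/day
TAN = protein * 0.092 = 101.252 * 0.092 = 9.315184 kg/day

9.315184 kg/day


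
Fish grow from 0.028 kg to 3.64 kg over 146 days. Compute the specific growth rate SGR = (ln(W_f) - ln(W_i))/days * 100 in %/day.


ln(W_f) = ln(3.64) = 1.2919837
ln(W_i) = ln(0.028) = -3.5755508
ln(W_f) - ln(W_i) = 1.2919837 - -3.5755508 = 4.8675345
SGR = 4.8675345 / 146 * 100 = 3.33393 %/day

3.33393 %/day


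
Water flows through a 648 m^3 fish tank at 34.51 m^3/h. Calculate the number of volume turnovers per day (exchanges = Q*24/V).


Daily flow volume = 34.51 m^3/h * 24 h = 828.24 m^3/day
Exchanges = daily flow / tank volume = 828.24 / 648 = 1.27815 exchanges/day

1.27815 exchanges/day


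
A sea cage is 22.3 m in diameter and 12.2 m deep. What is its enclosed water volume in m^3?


r = d/2 = 22.3/2 = 11.15 m
Base area = pi*r^2 = pi*11.15^2 = 390.57065 m^2
Volume = 390.57065 * 12.2 = 4764.96 m^3

4764.96 m^3


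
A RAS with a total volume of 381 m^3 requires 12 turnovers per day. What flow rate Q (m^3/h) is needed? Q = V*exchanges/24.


Daily recirculation volume = 381 m^3 * 12 = 4572 m^3/day
Flow rate Q = daily volume / 24 h = 4572 / 24 = 190.5 m^3/h

190.5 m^3/h


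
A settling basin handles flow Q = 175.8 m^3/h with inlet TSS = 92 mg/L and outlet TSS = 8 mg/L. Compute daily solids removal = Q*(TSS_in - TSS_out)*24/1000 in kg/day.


Concentration drop: TSS_in - TSS_out = 92 - 8 = 84 mg/L
Hourly solids removed = Q * dTSS = 175.8 m^3/h * 84 mg/L = 14767.2 g/h  (m^3/h * mg/L = g/h)
Daily solids removed = 14767.2 * 24 = 354412.8 g/day
Convert g to kg: 354412.8 / 1000 = 354.4128 kg/day

354.4128 kg/day


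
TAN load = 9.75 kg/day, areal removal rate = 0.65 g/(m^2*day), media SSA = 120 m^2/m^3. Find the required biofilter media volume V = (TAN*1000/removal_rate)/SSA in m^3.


A = 9.75*1000 / 0.65 = 15000 m^2
V = 15000 / 120 = 125

125 m^3


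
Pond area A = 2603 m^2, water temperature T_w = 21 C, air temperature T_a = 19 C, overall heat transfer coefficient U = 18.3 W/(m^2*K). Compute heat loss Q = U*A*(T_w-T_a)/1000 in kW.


Temperature difference dT = 21 - 19 = 2 K
Heat loss (W) = U * A * dT = 18.3 * 2603 * 2 = 95269.8 W
Convert to kW: 95269.8 / 1000 = 95.2698 kW

95.2698 kW


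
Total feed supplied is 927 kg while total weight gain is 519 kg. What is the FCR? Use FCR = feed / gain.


FCR = feed consumed / weight gained
FCR = 927 kg / 519 kg = 1.78613

1.78613


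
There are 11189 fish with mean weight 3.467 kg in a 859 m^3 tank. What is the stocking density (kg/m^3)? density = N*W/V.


Total biomass = 11189 fish * 3.467 kg = 38792.263 kg
Density = total biomass / volume = 38792.263 / 859 = 45.1598 kg/m^3

45.1598 kg/m^3


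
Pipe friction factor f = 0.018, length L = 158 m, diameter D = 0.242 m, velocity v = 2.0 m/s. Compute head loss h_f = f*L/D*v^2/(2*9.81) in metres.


v^2 = 2.0^2 = 4 m^2/s^2
L/D = 158/0.242 = 652.89256
h_f = f*(L/D)*v^2/(2g) = 0.018 * 652.89256 * 4 / 19.62 = 2.39594 m

2.39594 m


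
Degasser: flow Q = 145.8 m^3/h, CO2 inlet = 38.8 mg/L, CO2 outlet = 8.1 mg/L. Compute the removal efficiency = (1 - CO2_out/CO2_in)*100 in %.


CO2_out / CO2_in = 8.1 / 38.8 = 0.20876289
Fraction remaining = 0.20876289
efficiency = (1 - 0.20876289) * 100 = 79.1237 %

79.1237 %


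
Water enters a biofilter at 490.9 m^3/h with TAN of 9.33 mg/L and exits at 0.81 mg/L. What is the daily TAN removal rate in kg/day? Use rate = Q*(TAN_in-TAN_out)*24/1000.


Concentration drop: TAN_in - TAN_out = 9.33 - 0.81 = 8.52 mg/L
Hourly TAN removed = Q * dTAN = 490.9 m^3/h * 8.52 mg/L = 4182.468 g/h  (m^3/h * mg/L = g/h)
Daily TAN removed = 4182.468 * 24 = 100379.232 g/day
Convert to kg/day: 100379.232 / 1000 = 100.379232 kg/day

100.379232 kg/day


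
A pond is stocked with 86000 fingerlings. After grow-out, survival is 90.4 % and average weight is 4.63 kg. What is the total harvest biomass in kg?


Survivors = 86000 * 90.4/100 = 77744 fish
Harvest biomass = survivors * W_f = 77744 * 4.63 = 359954.72 kg

359954.72 kg


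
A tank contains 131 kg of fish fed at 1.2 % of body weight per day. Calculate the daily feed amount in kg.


Feeding rate fraction = 1.2% / 100 = 0.012
Daily feed = 131 kg * 0.012 = 1.572 kg/day

1.572 kg/day


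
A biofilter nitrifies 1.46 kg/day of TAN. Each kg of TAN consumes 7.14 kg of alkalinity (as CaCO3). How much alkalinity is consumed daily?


Alkalinity factor: 7.14 kg CaCO3 consumed per kg TAN nitrified
alk = 1.46 kg TAN * 7.14 = 10.4244 kg CaCO3/day

10.4244 kg CaCO3/day


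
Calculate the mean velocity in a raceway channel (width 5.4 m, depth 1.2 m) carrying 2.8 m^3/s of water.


Cross-sectional area = W * d = 5.4 * 1.2 = 6.48 m^2
Velocity = Q / A = 2.8 / 6.48 = 0.432099 m/s

0.432099 m/s


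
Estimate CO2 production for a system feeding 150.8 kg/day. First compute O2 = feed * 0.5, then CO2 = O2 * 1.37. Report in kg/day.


O2 = 150.8 * 0.5 = 75.4
CO2 = 75.4 * 1.37 = 103.298

103.298 kg/day


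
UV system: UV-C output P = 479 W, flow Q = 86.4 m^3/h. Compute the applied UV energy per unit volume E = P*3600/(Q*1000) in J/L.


Energy delivered per hour = 479 W * 3600 s = 1724400 J/h
Volume treated per hour = 86.4 m^3/h * 1000 = 86400 L/h
dose = 1724400 / 86400 = 19.9583 J/L

19.9583 J/L


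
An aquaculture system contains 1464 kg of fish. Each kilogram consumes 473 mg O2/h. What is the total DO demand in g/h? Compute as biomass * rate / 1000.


Total O2 consumption (mg/h) = 1464 kg * 473 mg/(kg*h) = 692472 mg/h
Convert to g/h: 692472 / 1000 = 692.472 g/h

692.472 g/h


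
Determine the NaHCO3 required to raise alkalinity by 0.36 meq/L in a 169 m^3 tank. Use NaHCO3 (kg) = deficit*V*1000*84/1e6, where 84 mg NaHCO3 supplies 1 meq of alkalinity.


Tank volume in L = 169 m^3 * 1000 = 169000 L
Total meq required = 0.36 meq/L * 169000 L = 60840 meq
NaHCO3 mass = 60840 meq * 84 mg/meq / 1e6 = 5.11056 kg

5.11056 kg


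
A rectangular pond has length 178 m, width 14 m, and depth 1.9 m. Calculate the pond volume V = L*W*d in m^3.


Base area = L * W = 178 * 14 = 2492 m^2
Volume = area * depth = 2492 * 1.9 = 4734.8 m^3

4734.8 m^3


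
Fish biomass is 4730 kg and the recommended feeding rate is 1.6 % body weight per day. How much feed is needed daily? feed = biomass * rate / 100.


Feeding rate fraction = 1.6% / 100 = 0.016
Daily feed = 4730 kg * 0.016 = 75.68 kg/day

75.68 kg/day


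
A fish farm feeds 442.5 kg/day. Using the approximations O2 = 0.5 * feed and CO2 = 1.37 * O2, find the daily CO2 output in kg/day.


O2 = 442.5 * 0.5 = 221.25
CO2 = 221.25 * 1.37 = 303.1125

303.1125 kg/day


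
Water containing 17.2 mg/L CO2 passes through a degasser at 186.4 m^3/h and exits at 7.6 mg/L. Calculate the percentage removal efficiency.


CO2_out / CO2_in = 7.6 / 17.2 = 0.44186047
Fraction remaining = 0.44186047
efficiency = (1 - 0.44186047) * 100 = 55.814 %

55.814 %


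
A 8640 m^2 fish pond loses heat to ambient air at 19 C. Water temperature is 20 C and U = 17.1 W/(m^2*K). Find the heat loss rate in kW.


Temperature difference dT = 20 - 19 = 1 K
Heat loss (W) = U * A * dT = 17.1 * 8640 * 1 = 147744 W
Convert to kW: 147744 / 1000 = 147.744 kW

147.744 kW


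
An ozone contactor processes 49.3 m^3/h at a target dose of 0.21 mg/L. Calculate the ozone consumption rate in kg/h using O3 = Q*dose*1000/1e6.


O3 demand (mg/h) = Q * dose * 1000 = 49.3 * 0.21 * 1000 = 10353 mg/h
Convert mg to kg: 10353 / 1e6 = 0.010353 kg/h

0.010353 kg/h


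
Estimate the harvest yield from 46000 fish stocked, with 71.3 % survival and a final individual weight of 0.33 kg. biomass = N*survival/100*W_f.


Survivors = 46000 * 71.3/100 = 32798 fish
Harvest biomass = survivors * W_f = 32798 * 0.33 = 10823.34 kg

10823.34 kg


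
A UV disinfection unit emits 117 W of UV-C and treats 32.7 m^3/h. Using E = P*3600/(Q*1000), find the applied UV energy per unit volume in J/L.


Energy delivered per hour = 117 W * 3600 s = 421200 J/h
Volume treated per hour = 32.7 m^3/h * 1000 = 32700 L/h
dose = 421200 / 32700 = 12.8807 J/L

12.8807 J/L


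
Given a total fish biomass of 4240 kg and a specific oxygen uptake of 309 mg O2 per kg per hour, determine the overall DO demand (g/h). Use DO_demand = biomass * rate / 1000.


Total O2 consumption (mg/h) = 4240 kg * 309 mg/(kg*h) = 1310160 mg/h
Convert to g/h: 1310160 / 1000 = 1310.16 g/h

1310.16 g/h


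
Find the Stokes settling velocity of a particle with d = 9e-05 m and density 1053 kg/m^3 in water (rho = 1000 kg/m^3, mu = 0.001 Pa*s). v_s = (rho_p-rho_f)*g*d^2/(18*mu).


Density difference: rho_p - rho_f = 1053 - 1000 = 53 kg/m^3
d^2 = (9e-05)^2 = 8.1e-09 m^2
Numerator = (rho_p - rho_f) * g * d^2 = 53 * 9.81 * 8.1e-09 = 4.211433e-06
Denominator = 18 * mu = 18 * 0.001 = 0.018
v_s = 4.211433e-06 / 0.018 = 2.33968e-04 m/s
Check: Re = rho_f * v_s * d / mu = 1000 * 2.33968e-04 * 9e-05 / 0.001 = 0.0211 < 1, so Stokes' law applies.

2.33968e-04 m/s
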